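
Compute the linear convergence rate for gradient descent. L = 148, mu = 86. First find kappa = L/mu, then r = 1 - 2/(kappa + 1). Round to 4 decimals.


Step 1: Compute the condition number.
kappa = L/mu = 148/86 = 1.7209
Step 2: Compute the convergence rate.
r = 1 - 2/(kappa + 1) = 1 - 2*mu/(L + mu) = (L - mu)/(L + mu) = 62/234 = 0.265


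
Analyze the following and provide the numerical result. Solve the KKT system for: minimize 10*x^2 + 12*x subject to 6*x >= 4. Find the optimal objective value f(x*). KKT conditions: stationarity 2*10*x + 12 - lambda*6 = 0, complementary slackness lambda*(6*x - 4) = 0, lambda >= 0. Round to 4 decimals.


Step 1: Try lambda = 0 (constraint inactive).
x_unc = -12/(2*10) = -0.6
Check: 6*-0.6 = -3.6 < 4 -- violated!
Step 2: Constraint must be active: 6*x = 4
x* = 4/6 = 2/3 = 0.6667 (rounded; the exact value 2/3 is used below)
lambda = (2*10*(2/3) + 12)/6 = 4.2222
Step 3: Compute optimal value.
f(x*) = 10*(2/3)^2 + 12*(2/3) = 12.4444


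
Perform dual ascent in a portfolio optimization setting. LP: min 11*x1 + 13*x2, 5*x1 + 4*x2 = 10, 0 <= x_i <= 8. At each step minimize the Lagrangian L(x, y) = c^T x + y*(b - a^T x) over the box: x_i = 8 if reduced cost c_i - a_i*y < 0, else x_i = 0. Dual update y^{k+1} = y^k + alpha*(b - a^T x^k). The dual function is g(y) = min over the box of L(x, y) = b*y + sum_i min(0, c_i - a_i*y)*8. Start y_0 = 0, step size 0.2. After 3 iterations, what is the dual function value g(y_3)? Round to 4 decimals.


Dual ascent for LP: min 11*x1 + 13*x2, 5*x1 + 4*x2 = 10, 0 <= x_i <= 8
Step 1: y^k = 0.0, reduced costs: (11.0, 13.0)
  x^k = (0.0, 0.0), subgradient = b - a^T x = 10.0
  y^{k+1} = 0.0 + 0.2*10.0 = 2.0
Step 2: y^k = 2.0, reduced costs: (1.0, 5.0)
  x^k = (0.0, 0.0), subgradient = b - a^T x = 10.0
  y^{k+1} = 2.0 + 0.2*10.0 = 4.0
Step 3: y^k = 4.0, reduced costs: (-9.0, -3.0)
  x^k = (8.0, 8.0), subgradient = b - a^T x = -62.0
  y^{k+1} = 4.0 + 0.2*-62.0 = -8.4
Dual objective at y_3 = -8.4: reduced costs (53.0, 46.6), box minimizer x = (0.0, 0.0)
g(y_3) = b*y + (c1 - a1*y)*x1 + (c2 - a2*y)*x2 = 10*(-8.4) + 53.0*0.0 + 46.6*0.0 = -84.0 + 0.0 + 0.0 = -84.0


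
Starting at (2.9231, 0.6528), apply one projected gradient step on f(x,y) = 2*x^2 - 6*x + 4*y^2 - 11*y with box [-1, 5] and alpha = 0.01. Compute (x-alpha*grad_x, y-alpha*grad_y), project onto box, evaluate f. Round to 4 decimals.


Step 1: Compute gradient at (2.9231, 0.6528).
grad_x = 2*2*2.9231 - 6 = 5.6924
grad_y = 2*4*0.6528 - 11 = -5.7776
Step 2: Gradient step.
x_raw = 2.9231 - 0.01*5.6924 = 2.8662
y_raw = 0.6528 - 0.01*-5.7776 = 0.7106
Step 3: Project onto [-1, 5].
x_proj = clip(2.8662) = 2.8662
y_proj = clip(0.7106) = 0.7106
Step 4: Evaluate f.
f(2.8662, 0.7106) = -6.5638


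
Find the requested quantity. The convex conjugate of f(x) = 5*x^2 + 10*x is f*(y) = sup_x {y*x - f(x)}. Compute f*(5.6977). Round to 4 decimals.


f*(y) = sup_x {y*x - a*x^2 - b*x} = sup_x {(y-b)*x - a*x^2}
FOC: (y - b) - 2a*x = 0 => x* = (y - b)/(2a)
x* = (5.6977 - 10)/(2*5) = -0.4302
f*(5.6977) = (y-b)^2/(4a) = (5.6977 - 10)^2/(4*5)
= 18.5098/20 = 0.9255


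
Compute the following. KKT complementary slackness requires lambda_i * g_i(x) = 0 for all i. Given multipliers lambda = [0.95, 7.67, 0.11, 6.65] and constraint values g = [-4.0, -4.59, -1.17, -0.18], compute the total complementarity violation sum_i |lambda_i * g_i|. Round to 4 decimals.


KKT complementary slackness check:
lambda_1 * g_1 = 0.95 * -4.0 = -3.8
lambda_2 * g_2 = 7.67 * -4.59 = -35.2053
lambda_3 * g_3 = 0.11 * -1.17 = -0.1287
lambda_4 * g_4 = 6.65 * -0.18 = -1.197
Total violation = 3.8 + 35.2053 + 0.1287 + 1.197 = 40.331


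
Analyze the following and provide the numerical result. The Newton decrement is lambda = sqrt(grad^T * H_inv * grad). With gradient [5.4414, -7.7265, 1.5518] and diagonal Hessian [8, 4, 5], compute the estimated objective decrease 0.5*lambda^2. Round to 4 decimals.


Step 1: H is diagonal, so H^(-1) * g = [0.6802, -1.9316, 0.3104].
Step 2: g^T H^(-1) g = sum_i g_i^2 / H_ii
  = (5.4414)^2/8 + (-7.7265)^2/4 + (1.5518)^2/5
  = 3.7011 + 14.9247 + 0.4816 = 19.1074
Step 3: Objective decrease = 0.5 * g^T H^(-1) g = 9.5537


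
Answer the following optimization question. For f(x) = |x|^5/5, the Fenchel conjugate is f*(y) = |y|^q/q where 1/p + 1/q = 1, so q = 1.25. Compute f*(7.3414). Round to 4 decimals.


The conjugate exponent q satisfies 1/p + 1/q = 1.
p = 5, so q = 5/(5 - 1) = 1.25
|y|^q = 7.3414^1.25 = 12.0844
f*(7.3414) = 12.0844 / 1.25 = 9.6675


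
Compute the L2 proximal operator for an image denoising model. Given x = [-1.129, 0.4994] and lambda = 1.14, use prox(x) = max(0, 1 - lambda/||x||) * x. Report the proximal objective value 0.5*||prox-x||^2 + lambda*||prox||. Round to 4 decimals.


Step 1: Compute ||x||.
||x|| = 1.2345
Step 2: Compute scaling factor.
scale = max(0, 1 - 1.14/1.2345) = 0.0766
Step 3: prox(x) = [-0.0864, 0.0382]
||prox(x)|| = 0.0945
Step 4: Proximal objective.
0.5*||prox-x||^2 = 0.6498
lambda*||prox|| = 0.1077
Total = 0.7576


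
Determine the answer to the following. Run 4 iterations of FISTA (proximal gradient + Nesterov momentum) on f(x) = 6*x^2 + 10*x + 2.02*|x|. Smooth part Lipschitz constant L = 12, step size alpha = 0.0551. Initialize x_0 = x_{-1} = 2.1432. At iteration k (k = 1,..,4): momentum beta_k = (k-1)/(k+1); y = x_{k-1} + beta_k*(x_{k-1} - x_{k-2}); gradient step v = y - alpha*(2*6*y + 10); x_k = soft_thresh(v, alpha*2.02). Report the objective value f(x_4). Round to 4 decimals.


FISTA on f(x) = 6*x^2 + 10*x + 2.02*|x|
L = 12, alpha = 0.0551
Iteration 1: beta = 0.0, y = 2.1432 + 0.0*(2.1432 - 2.1432) = 2.1432
  grad(y) = 35.7184, v = y - alpha*grad = 0.1751
  prox(v) = soft_thresh(0.1751, 0.1113) = 0.0638
Iteration 2: beta = 0.3333, y = 0.0638 + 0.3333*(0.0638 - 2.1432) = -0.6293
  grad(y) = 2.4482, v = y - alpha*grad = -0.7642
  prox(v) = soft_thresh(-0.7642, 0.1113) = -0.6529
Iteration 3: beta = 0.5, y = -0.6529 + 0.5*(-0.6529 - 0.0638) = -1.0113
  grad(y) = -2.1353, v = y - alpha*grad = -0.8936
  prox(v) = soft_thresh(-0.8936, 0.1113) = -0.7823
Iteration 4: beta = 0.6, y = -0.7823 + 0.6*(-0.7823 + 0.6529) = -0.86
  grad(y) = -0.3195, v = y - alpha*grad = -0.8424
  prox(v) = soft_thresh(-0.8424, 0.1113) = -0.7311
f(x_4) = 6*(-0.7311)^2 + 10*(-0.7311) + 2.02*|-0.7311| = -2.6272


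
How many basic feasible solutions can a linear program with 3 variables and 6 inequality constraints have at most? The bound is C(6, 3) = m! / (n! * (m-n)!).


Each vertex corresponds to some choice of n active constraints out of m, so the number of vertices is at most C(m, n) = m! / (n!(m-n)!).
m = 6, n = 3
Numerator: 6 * 5 * 4
Denominator: 3! = 6
C(6, 3) = 20


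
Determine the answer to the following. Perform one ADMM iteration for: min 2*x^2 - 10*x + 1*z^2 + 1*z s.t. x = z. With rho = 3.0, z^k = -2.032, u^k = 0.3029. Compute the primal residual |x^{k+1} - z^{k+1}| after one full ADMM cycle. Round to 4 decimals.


ADMM iteration with rho = 3.0, z^k = -2.032, u^k = 0.3029
Step 1: x-update.
Minimize 2*x^2 - 10*x + (3.0/2)*(x + 2.032 + 0.3029)^2
FOC: (2*2 + 3.0)*x = 10 + 3.0*(-2.032 - 0.3029)
x^{k+1} = 0.4279
Step 2: z-update.
Minimize 1*z^2 + 1*z + (3.0/2)*(0.4279 - z + 0.3029)^2
FOC: (2*1 + 3.0)*z = -1 + 3.0*(0.4279 + 0.3029)
z^{k+1} = 0.2385
Step 3: u-update.
u^{k+1} = 0.3029 + 0.4279 - 0.2385 = 0.4923
Step 4: Primal residual = |0.4279 - 0.2385| = 0.1894


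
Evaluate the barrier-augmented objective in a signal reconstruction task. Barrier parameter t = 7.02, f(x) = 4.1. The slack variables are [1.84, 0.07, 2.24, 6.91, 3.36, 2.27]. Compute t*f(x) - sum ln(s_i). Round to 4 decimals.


Step 1: Compute log-barrier.
ln values: [0.6098, -2.6593, 0.8065, 1.933, 1.2119, 0.8198]
phi = -(0.6098 - 2.6593 + 0.8065 + 1.933 + 1.2119 + 0.8198) = -2.7217
Step 2: Compute augmented objective.
t*f(x) = 7.02*4.1 = 28.782
Total = 28.782 - 2.7217 = 26.0603


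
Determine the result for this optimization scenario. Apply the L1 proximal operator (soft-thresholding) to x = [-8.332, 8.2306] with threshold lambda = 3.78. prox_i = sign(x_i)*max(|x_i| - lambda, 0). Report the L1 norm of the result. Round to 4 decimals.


Soft-thresholding with lambda = 3.78:
prox(-8.332) = sign(-8.332)*max(|-8.332| - 3.78, 0) = -4.552
prox(8.2306) = sign(8.2306)*max(|8.2306| - 3.78, 0) = 4.4506
prox(x) = [-4.552, 4.4506]
||prox(x)||_1 = 4.552 + 4.4506 = 9.0026


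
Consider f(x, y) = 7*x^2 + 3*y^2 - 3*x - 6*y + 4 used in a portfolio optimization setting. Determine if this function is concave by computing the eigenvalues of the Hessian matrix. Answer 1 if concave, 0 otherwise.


The Hessian of f(x,y) = 7*x^2 + 3*y^2 - 3*x - 6*y + 4 is:
H = [[14, 0], [0, 6]]
Trace = 14 + 6 = 20
Determinant = 14*6 - (0)^2 = 84
Discriminant = (20)^2 - 4*84 = 64.0
Eigenvalues: lambda_1 = 6.0, lambda_2 = 14.0
The function is not concave.

0


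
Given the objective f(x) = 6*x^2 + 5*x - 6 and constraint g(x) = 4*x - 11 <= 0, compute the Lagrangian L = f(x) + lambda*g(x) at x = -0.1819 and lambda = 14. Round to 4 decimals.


Step 1: Evaluate f(x).
f(-0.1819) = 6*(-0.1819)^2 + 5*(-0.1819) - 6 = -6.711
Step 2: Evaluate g(x).
g(-0.1819) = 4*-0.1819 - 11 = -11.7276
Step 3: Compute Lagrangian.
L = -6.711 + 14*-11.7276 = -170.8974


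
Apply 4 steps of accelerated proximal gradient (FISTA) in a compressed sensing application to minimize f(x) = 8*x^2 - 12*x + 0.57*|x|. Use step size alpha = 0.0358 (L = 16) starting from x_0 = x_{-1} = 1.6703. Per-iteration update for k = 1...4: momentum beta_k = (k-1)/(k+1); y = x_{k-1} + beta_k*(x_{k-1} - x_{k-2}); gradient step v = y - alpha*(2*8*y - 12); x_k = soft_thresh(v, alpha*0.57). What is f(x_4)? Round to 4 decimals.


FISTA on f(x) = 8*x^2 - 12*x + 0.57*|x|
L = 16, alpha = 0.0358
Iteration 1: beta = 0.0, y = 1.6703 + 0.0*(1.6703 - 1.6703) = 1.6703
  grad(y) = 14.7248, v = y - alpha*grad = 1.1432
  prox(v) = soft_thresh(1.1432, 0.0204) = 1.1227
Iteration 2: beta = 0.3333, y = 1.1227 + 0.3333*(1.1227 - 1.6703) = 0.9402
  grad(y) = 3.0437, v = y - alpha*grad = 0.8313
  prox(v) = soft_thresh(0.8313, 0.0204) = 0.8109
Iteration 3: beta = 0.5, y = 0.8109 + 0.5*(0.8109 - 1.1227) = 0.6549
  grad(y) = -1.5213, v = y - alpha*grad = 0.7094
  prox(v) = soft_thresh(0.7094, 0.0204) = 0.689
Iteration 4: beta = 0.6, y = 0.689 + 0.6*(0.689 - 0.8109) = 0.6158
  grad(y) = -2.1465, v = y - alpha*grad = 0.6927
  prox(v) = soft_thresh(0.6927, 0.0204) = 0.6723
f(x_4) = 8*0.6723^2 - 12*0.6723 + 0.57*|0.6723| = -4.0685


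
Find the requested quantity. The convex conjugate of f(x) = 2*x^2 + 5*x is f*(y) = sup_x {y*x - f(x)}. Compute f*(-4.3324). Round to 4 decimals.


f*(y) = sup_x {y*x - a*x^2 - b*x} = sup_x {(y-b)*x - a*x^2}
FOC: (y - b) - 2a*x = 0 => x* = (y - b)/(2a)
x* = (-4.3324 - 5)/(2*2) = -2.3331
f*(-4.3324) = (y-b)^2/(4a) = (-4.3324 - 5)^2/(4*2)
= 87.0937/8 = 10.8867


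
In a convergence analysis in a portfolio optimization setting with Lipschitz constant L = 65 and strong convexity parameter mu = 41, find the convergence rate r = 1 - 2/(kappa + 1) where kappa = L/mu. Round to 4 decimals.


Step 1: Compute the condition number.
kappa = L/mu = 65/41 = 1.5854
Step 2: Compute the convergence rate.
r = 1 - 2/(kappa + 1) = 1 - 2*mu/(L + mu) = (L - mu)/(L + mu) = 24/106 = 0.2264


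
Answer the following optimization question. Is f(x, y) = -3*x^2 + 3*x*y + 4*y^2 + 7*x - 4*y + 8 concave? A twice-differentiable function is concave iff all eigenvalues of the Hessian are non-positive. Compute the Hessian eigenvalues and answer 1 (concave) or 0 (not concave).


The Hessian of f(x,y) = -3*x^2 + 3*x*y + 4*y^2 + 7*x - 4*y + 8 is:
H = [[-6, 3], [3, 8]]
Trace = -6 + 8 = 2
Determinant = -6*8 - (3)^2 = -57
Discriminant = (2)^2 - 4*-57 = 232.0
Eigenvalues: lambda_1 = -6.6158, lambda_2 = 8.6158
The function is not concave.

0


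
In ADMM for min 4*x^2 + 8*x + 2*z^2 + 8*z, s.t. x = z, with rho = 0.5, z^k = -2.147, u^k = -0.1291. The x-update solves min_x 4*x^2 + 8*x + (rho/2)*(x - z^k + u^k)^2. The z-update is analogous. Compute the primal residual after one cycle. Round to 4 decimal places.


ADMM iteration with rho = 0.5, z^k = -2.147, u^k = -0.1291
Step 1: x-update.
Minimize 4*x^2 + 8*x + (0.5/2)*(x + 2.147 - 0.1291)^2
FOC: (2*4 + 0.5)*x = -8 + 0.5*(-2.147 + 0.1291)
x^{k+1} = -1.0599
Step 2: z-update.
Minimize 2*z^2 + 8*z + (0.5/2)*(-1.0599 - z - 0.1291)^2
FOC: (2*2 + 0.5)*z = -8 + 0.5*(-1.0599 - 0.1291)
z^{k+1} = -1.9099
Step 3: u-update.
u^{k+1} = -0.1291 - 1.0599 + 1.9099 = 0.7209
Step 4: Primal residual = |-1.0599 + 1.9099| = 0.85


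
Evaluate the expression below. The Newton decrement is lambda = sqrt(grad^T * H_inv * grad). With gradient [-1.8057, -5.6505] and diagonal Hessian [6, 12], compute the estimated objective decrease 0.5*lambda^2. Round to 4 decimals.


Step 1: H is diagonal, so H^(-1) * g = [-0.301, -0.4709].
Step 2: g^T H^(-1) g = sum_i g_i^2 / H_ii
  = (-1.8057)^2/6 + (-5.6505)^2/12
  = 0.5434 + 2.6607 = 3.2041
Step 3: Objective decrease = 0.5 * g^T H^(-1) g = 1.6021


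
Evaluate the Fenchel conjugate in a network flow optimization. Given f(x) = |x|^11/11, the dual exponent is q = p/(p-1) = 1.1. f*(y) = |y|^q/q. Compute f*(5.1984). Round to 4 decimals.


The conjugate exponent q satisfies 1/p + 1/q = 1.
p = 11, so q = 11/(11 - 1) = 1.1
|y|^q = 5.1984^1.1 = 6.1299
f*(5.1984) = 6.1299 / 1.1 = 5.5727


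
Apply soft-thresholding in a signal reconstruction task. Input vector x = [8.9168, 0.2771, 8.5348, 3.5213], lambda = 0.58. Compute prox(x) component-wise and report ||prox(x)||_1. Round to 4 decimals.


Soft-thresholding with lambda = 0.58:
prox(8.9168) = sign(8.9168)*max(|8.9168| - 0.58, 0) = 8.3368
prox(0.2771) = sign(0.2771)*max(|0.2771| - 0.58, 0) = 0.0
prox(8.5348) = sign(8.5348)*max(|8.5348| - 0.58, 0) = 7.9548
prox(3.5213) = sign(3.5213)*max(|3.5213| - 0.58, 0) = 2.9413
prox(x) = [8.3368, 0.0, 7.9548, 2.9413]
||prox(x)||_1 = 8.3368 + 0.0 + 7.9548 + 2.9413 = 19.2329


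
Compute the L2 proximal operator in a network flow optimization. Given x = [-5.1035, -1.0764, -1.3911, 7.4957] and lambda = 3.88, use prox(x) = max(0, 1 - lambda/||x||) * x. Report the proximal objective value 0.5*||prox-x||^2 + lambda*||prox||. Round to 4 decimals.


Step 1: Compute ||x||.
||x|| = 9.2372
Step 2: Compute scaling factor.
scale = max(0, 1 - 3.88/9.2372) = 0.58
Step 3: prox(x) = [-2.9598, -0.6243, -0.8068, 4.3472]
||prox(x)|| = 5.3572
Step 4: Proximal objective.
0.5*||prox-x||^2 = 7.5272
lambda*||prox|| = 20.7859
Total = 28.313


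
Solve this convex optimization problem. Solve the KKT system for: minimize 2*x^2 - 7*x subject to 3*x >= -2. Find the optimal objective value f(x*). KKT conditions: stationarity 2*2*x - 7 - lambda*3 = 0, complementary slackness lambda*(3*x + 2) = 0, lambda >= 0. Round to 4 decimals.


Step 1: Try lambda = 0 (constraint inactive).
Stationarity: 2*2*x - 7 = 0
x* = 7/(2*2) = 1.75
Check constraint: 3*1.75 = 5.25 >= -2 -- satisfied.
Step 2: Compute optimal value.
f(x*) = 2*1.75^2 - 7*1.75 = -6.125


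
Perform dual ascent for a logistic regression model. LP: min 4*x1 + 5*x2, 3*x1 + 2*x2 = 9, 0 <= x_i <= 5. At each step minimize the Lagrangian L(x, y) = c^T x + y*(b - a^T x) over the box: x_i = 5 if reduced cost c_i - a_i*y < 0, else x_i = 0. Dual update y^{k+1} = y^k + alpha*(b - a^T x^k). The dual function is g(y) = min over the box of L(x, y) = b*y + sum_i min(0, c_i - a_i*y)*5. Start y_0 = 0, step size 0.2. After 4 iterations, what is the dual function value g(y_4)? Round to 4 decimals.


Dual ascent for LP: min 4*x1 + 5*x2, 3*x1 + 2*x2 = 9, 0 <= x_i <= 5
Step 1: y^k = 0.0, reduced costs: (4.0, 5.0)
  x^k = (0.0, 0.0), subgradient = b - a^T x = 9.0
  y^{k+1} = 0.0 + 0.2*9.0 = 1.8
Step 2: y^k = 1.8, reduced costs: (-1.4, 1.4)
  x^k = (5.0, 0.0), subgradient = b - a^T x = -6.0
  y^{k+1} = 1.8 + 0.2*-6.0 = 0.6
Step 3: y^k = 0.6, reduced costs: (2.2, 3.8)
  x^k = (0.0, 0.0), subgradient = b - a^T x = 9.0
  y^{k+1} = 0.6 + 0.2*9.0 = 2.4
Step 4: y^k = 2.4, reduced costs: (-3.2, 0.2)
  x^k = (5.0, 0.0), subgradient = b - a^T x = -6.0
  y^{k+1} = 2.4 + 0.2*-6.0 = 1.2
Dual objective at y_4 = 1.2: reduced costs (0.4, 2.6), box minimizer x = (0.0, 0.0)
g(y_4) = b*y + (c1 - a1*y)*x1 + (c2 - a2*y)*x2 = 9*1.2 + 0.4*0.0 + 2.6*0.0 = 10.8 + 0.0 + 0.0 = 10.8


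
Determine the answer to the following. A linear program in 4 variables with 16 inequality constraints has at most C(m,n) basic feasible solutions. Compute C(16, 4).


Each vertex corresponds to some choice of n active constraints out of m, so the number of vertices is at most C(m, n) = m! / (n!(m-n)!).
m = 16, n = 4
Numerator: 16 * 15 * 14 * 13
Denominator: 4! = 24
C(16, 4) = 1820


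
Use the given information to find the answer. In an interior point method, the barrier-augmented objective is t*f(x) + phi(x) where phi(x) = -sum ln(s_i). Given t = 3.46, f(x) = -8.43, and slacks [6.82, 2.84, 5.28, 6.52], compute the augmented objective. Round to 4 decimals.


Step 1: Compute log-barrier.
ln values: [1.9199, 1.0438, 1.6639, 1.8749]
phi = -(1.9199 + 1.0438 + 1.6639 + 1.8749) = -6.5025
Step 2: Compute augmented objective.
t*f(x) = 3.46*-8.43 = -29.1678
Total = -29.1678 - 6.5025 = -35.6703


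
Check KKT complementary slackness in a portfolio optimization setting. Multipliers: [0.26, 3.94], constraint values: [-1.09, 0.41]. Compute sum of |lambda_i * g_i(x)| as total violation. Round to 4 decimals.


KKT complementary slackness check:
lambda_1 * g_1 = 0.26 * -1.09 = -0.2834
lambda_2 * g_2 = 3.94 * 0.41 = 1.6154
Total violation = 0.2834 + 1.6154 = 1.8988


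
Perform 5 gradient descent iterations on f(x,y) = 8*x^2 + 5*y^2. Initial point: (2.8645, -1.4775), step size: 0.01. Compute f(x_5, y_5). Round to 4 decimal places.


Gradient descent on f(x,y) = 8*x^2 + 5*y^2.
Starting point: (2.8645, -1.4775), alpha = 0.01
Step 1: grad_x = 2*8*2.8645 = 45.832, grad_y = 2*5*-1.4775 = -14.775
  x_1 = 2.8645 - 0.01*45.832 = 2.4062
  y_1 = -1.4775 - 0.01*-14.775 = -1.3298
Step 2: grad_x = 2*8*2.4062 = 38.4989, grad_y = 2*5*-1.3298 = -13.2975
  x_2 = 2.4062 - 0.01*38.4989 = 2.0212
  y_2 = -1.3298 - 0.01*-13.2975 = -1.1968
Step 3: grad_x = 2*8*2.0212 = 32.3391, grad_y = 2*5*-1.1968 = -11.9678
  x_3 = 2.0212 - 0.01*32.3391 = 1.6978
  y_3 = -1.1968 - 0.01*-11.9678 = -1.0771
Step 4: grad_x = 2*8*1.6978 = 27.1648, grad_y = 2*5*-1.0771 = -10.771
  x_4 = 1.6978 - 0.01*27.1648 = 1.4262
  y_4 = -1.0771 - 0.01*-10.771 = -0.9694
Step 5: grad_x = 2*8*1.4262 = 22.8184, grad_y = 2*5*-0.9694 = -9.6939
  x_5 = 1.4262 - 0.01*22.8184 = 1.198
  y_5 = -0.9694 - 0.01*-9.6939 = -0.8724
f(1.198, -0.8724) = 8*1.198^2 + 5*(-0.8724)^2 = 15.2869


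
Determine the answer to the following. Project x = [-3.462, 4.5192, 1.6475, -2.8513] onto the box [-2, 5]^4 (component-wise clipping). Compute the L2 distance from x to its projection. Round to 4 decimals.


Project each component onto [-2, 5].
clip(-3.462) = -2.0, clip(4.5192) = 4.5192, clip(1.6475) = 1.6475, clip(-2.8513) = -2.0
Projection = [-2.0, 4.5192, 1.6475, -2.0]
Squared diffs: [2.1374, 0.0, 0.0, 0.7247]
Distance = sqrt(2.8621) = 1.6918


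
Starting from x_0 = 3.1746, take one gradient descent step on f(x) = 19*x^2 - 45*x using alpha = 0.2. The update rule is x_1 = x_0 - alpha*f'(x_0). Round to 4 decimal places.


We compute the gradient at x_0 and apply the update.
f'(x) = 38*x - 45
f'(3.1746) = 38*3.1746 - 45 = 75.6348
x_1 = 3.1746 - 0.2*75.6348 = -11.9524


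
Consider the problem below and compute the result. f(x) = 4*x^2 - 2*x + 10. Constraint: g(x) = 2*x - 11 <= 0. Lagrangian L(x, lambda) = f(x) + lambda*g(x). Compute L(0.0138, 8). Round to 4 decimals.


Step 1: Evaluate f(x).
f(0.0138) = 4*0.0138^2 - 2*0.0138 + 10 = 9.9732
Step 2: Evaluate g(x).
g(0.0138) = 2*0.0138 - 11 = -10.9724
Step 3: Compute Lagrangian.
L = 9.9732 + 8*-10.9724 = -77.806


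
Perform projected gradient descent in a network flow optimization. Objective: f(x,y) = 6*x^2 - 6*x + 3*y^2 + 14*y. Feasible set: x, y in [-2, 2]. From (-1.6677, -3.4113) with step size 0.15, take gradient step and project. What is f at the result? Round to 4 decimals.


Step 1: Compute gradient at (-1.6677, -3.4113).
grad_x = 2*6*-1.6677 - 6 = -26.0124
grad_y = 2*3*-3.4113 + 14 = -6.4678
Step 2: Gradient step.
x_raw = -1.6677 - 0.15*-26.0124 = 2.2342
y_raw = -3.4113 - 0.15*-6.4678 = -2.4411
Step 3: Project onto [-2, 2].
x_proj = clip(2.2342) = 2.0
y_proj = clip(-2.4411) = -2.0
Step 4: Evaluate f.
f(2.0, -2.0) = -4.0


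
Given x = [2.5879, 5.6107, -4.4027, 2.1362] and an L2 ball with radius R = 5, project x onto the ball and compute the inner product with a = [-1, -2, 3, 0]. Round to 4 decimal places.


Step 1: Compute ||x|| (intermediates to 6 decimals).
||x|| = sqrt(2.5879^2 + 5.6107^2 + (-4.4027)^2 + 2.1362^2) = 7.881897
Step 2: Project.
Since ||x|| > R, scale = R/||x|| = 5/7.881897 = 0.634365, proj(x) = scale * x
proj(x) = [1.641673, 3.559232, -2.792919, 1.355131]
Step 3: Dot product.
a^T * proj(x) = -1*1.641673 - 2*3.559232 + 3*(-2.792919) + 0*1.355131 = -17.1389


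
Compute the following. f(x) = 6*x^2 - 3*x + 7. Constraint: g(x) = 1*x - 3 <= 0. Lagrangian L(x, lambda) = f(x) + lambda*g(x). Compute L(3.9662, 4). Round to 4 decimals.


Step 1: Evaluate f(x).
f(3.9662) = 6*3.9662^2 - 3*3.9662 + 7 = 89.4859
Step 2: Evaluate g(x).
g(3.9662) = 1*3.9662 - 3 = 0.9662
Step 3: Compute Lagrangian.
L = 89.4859 + 4*0.9662 = 93.3507


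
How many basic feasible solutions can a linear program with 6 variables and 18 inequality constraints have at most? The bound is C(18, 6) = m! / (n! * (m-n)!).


Each vertex corresponds to some choice of n active constraints out of m, so the number of vertices is at most C(m, n) = m! / (n!(m-n)!).
m = 18, n = 6
Numerator: 18 * 17 * 16 * 15 * 14 * 13
Denominator: 6! = 720
C(18, 6) = 18564


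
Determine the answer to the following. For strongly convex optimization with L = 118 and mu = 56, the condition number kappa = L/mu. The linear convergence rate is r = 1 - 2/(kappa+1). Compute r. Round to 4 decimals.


Step 1: Compute the condition number.
kappa = L/mu = 118/56 = 2.1071
Step 2: Compute the convergence rate.
r = 1 - 2/(kappa + 1) = 1 - 2*mu/(L + mu) = (L - mu)/(L + mu) = 62/174 = 0.3563


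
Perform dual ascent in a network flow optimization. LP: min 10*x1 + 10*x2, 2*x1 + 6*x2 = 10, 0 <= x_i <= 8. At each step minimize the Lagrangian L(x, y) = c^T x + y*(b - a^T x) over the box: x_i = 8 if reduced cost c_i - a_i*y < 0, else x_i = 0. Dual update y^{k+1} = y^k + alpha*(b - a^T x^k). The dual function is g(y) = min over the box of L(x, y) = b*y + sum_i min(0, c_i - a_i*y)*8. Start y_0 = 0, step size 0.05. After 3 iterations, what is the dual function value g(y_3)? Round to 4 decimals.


Dual ascent for LP: min 10*x1 + 10*x2, 2*x1 + 6*x2 = 10, 0 <= x_i <= 8
Step 1: y^k = 0.0, reduced costs: (10.0, 10.0)
  x^k = (0.0, 0.0), subgradient = b - a^T x = 10.0
  y^{k+1} = 0.0 + 0.05*10.0 = 0.5
Step 2: y^k = 0.5, reduced costs: (9.0, 7.0)
  x^k = (0.0, 0.0), subgradient = b - a^T x = 10.0
  y^{k+1} = 0.5 + 0.05*10.0 = 1.0
Step 3: y^k = 1.0, reduced costs: (8.0, 4.0)
  x^k = (0.0, 0.0), subgradient = b - a^T x = 10.0
  y^{k+1} = 1.0 + 0.05*10.0 = 1.5
Dual objective at y_3 = 1.5: reduced costs (7.0, 1.0), box minimizer x = (0.0, 0.0)
g(y_3) = b*y + (c1 - a1*y)*x1 + (c2 - a2*y)*x2 = 10*1.5 + 7.0*0.0 + 1.0*0.0 = 15.0 + 0.0 + 0.0 = 15.0


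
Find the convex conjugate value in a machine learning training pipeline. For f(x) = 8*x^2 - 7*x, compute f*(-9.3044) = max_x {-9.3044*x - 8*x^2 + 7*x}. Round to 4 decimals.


f*(y) = sup_x {y*x - a*x^2 - b*x} = sup_x {(y-b)*x - a*x^2}
FOC: (y - b) - 2a*x = 0 => x* = (y - b)/(2a)
x* = (-9.3044 + 7)/(2*8) = -0.144
f*(-9.3044) = (y-b)^2/(4a) = (-9.3044 + 7)^2/(4*8)
= 5.3103/32 = 0.1659


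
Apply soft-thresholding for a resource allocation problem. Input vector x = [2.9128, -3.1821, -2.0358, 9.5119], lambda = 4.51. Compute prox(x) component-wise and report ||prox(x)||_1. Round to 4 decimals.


Soft-thresholding with lambda = 4.51:
prox(2.9128) = sign(2.9128)*max(|2.9128| - 4.51, 0) = 0.0
prox(-3.1821) = sign(-3.1821)*max(|-3.1821| - 4.51, 0) = 0.0
prox(-2.0358) = sign(-2.0358)*max(|-2.0358| - 4.51, 0) = 0.0
prox(9.5119) = sign(9.5119)*max(|9.5119| - 4.51, 0) = 5.0019
prox(x) = [0.0, 0.0, 0.0, 5.0019]
||prox(x)||_1 = 0.0 + 0.0 + 0.0 + 5.0019 = 5.0019


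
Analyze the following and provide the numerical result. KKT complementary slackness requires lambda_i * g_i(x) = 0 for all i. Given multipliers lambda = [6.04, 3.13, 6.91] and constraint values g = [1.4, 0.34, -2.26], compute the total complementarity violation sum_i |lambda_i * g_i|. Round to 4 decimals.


KKT complementary slackness check:
lambda_1 * g_1 = 6.04 * 1.4 = 8.456
lambda_2 * g_2 = 3.13 * 0.34 = 1.0642
lambda_3 * g_3 = 6.91 * -2.26 = -15.6166
Total violation = 8.456 + 1.0642 + 15.6166 = 25.1368


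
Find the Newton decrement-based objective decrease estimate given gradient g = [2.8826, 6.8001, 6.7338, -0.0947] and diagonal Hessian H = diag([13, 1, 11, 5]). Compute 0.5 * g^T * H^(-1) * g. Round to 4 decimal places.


Step 1: H is diagonal, so H^(-1) * g = [0.2217, 6.8001, 0.6122, -0.0189].
Step 2: g^T H^(-1) g = sum_i g_i^2 / H_ii
  = (2.8826)^2/13 + (6.8001)^2/1 + (6.7338)^2/11 + (-0.0947)^2/5
  = 0.6392 + 46.2414 + 4.1222 + 0.0018 = 51.0045
Step 3: Objective decrease = 0.5 * g^T H^(-1) g = 25.5023


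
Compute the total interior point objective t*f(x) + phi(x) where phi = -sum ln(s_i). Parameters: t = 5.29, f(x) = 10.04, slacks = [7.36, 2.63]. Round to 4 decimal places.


Step 1: Compute log-barrier.
ln values: [1.9961, 0.967]
phi = -(1.9961 + 0.967) = -2.963
Step 2: Compute augmented objective.
t*f(x) = 5.29*10.04 = 53.1116
Total = 53.1116 - 2.963 = 50.1486


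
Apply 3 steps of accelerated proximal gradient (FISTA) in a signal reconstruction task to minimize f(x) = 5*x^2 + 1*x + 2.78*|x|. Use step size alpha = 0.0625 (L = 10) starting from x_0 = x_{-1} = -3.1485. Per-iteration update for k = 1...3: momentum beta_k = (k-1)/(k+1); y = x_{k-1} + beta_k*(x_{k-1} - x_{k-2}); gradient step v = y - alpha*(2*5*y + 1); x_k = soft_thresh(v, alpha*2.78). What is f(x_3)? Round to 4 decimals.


FISTA on f(x) = 5*x^2 + 1*x + 2.78*|x|
L = 10, alpha = 0.0625
Iteration 1: beta = 0.0, y = -3.1485 + 0.0*(-3.1485 + 3.1485) = -3.1485
  grad(y) = -30.485, v = y - alpha*grad = -1.2432
  prox(v) = soft_thresh(-1.2432, 0.1738) = -1.0694
Iteration 2: beta = 0.3333, y = -1.0694 + 0.3333*(-1.0694 + 3.1485) = -0.3764
  grad(y) = -2.7642, v = y - alpha*grad = -0.2037
  prox(v) = soft_thresh(-0.2037, 0.1738) = -0.0299
Iteration 3: beta = 0.5, y = -0.0299 + 0.5*(-0.0299 + 1.0694) = 0.4899
  grad(y) = 5.8986, v = y - alpha*grad = 0.1212
  prox(v) = soft_thresh(0.1212, 0.1738) = 0.0
f(x_3) = 5*0.0^2 + 1*0.0 + 2.78*|0.0| = 0.0


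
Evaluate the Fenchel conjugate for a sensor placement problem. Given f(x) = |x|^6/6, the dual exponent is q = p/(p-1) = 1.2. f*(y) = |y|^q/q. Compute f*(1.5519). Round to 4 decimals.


The conjugate exponent q satisfies 1/p + 1/q = 1.
p = 6, so q = 6/(6 - 1) = 1.2
|y|^q = 1.5519^1.2 = 1.6945
f*(1.5519) = 1.6945 / 1.2 = 1.4121


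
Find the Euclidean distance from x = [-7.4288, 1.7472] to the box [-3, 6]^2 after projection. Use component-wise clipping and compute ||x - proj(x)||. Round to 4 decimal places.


Project each component onto [-3, 6].
clip(-7.4288) = -3.0, clip(1.7472) = 1.7472
Projection = [-3.0, 1.7472]
Squared diffs: [19.6143, 0.0]
Distance = sqrt(19.6143) = 4.4288


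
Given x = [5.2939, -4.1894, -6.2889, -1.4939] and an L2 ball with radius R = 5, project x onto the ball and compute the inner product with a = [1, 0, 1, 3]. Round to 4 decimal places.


Step 1: Compute ||x|| (intermediates to 6 decimals).
||x|| = sqrt(5.2939^2 + (-4.1894)^2 + (-6.2889)^2 + (-1.4939)^2) = 9.346574
Step 2: Project.
Since ||x|| > R, scale = R/||x|| = 5/9.346574 = 0.534955, proj(x) = scale * x
proj(x) = [2.831998, -2.24114, -3.364278, -0.799169]
Step 3: Dot product.
a^T * proj(x) = 1*2.831998 + 0*(-2.24114) + 1*(-3.364278) + 3*(-0.799169) = -2.9298


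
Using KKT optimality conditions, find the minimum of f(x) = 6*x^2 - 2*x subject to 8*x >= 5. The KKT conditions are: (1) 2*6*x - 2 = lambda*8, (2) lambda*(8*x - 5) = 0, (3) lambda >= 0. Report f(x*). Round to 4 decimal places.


Step 1: Try lambda = 0 (constraint inactive).
x_unc = 2/(2*6) = 0.1667
Check: 8*0.1667 = 1.3336 < 5 -- violated!
Step 2: Constraint must be active: 8*x = 5
x* = 5/8 = 0.625
lambda = (2*6*0.625 - 2)/8 = 0.6875
Step 3: Compute optimal value.
f(x*) = 6*0.625^2 - 2*0.625 = 1.0938


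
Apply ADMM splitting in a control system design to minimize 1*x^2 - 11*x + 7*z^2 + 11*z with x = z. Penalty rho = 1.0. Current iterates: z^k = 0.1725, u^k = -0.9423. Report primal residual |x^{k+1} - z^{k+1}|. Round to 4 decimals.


ADMM iteration with rho = 1.0, z^k = 0.1725, u^k = -0.9423
Step 1: x-update.
Minimize 1*x^2 - 11*x + (1.0/2)*(x - 0.1725 - 0.9423)^2
FOC: (2*1 + 1.0)*x = 11 + 1.0*(0.1725 + 0.9423)
x^{k+1} = 4.0383
Step 2: z-update.
Minimize 7*z^2 + 11*z + (1.0/2)*(4.0383 - z - 0.9423)^2
FOC: (2*7 + 1.0)*z = -11 + 1.0*(4.0383 - 0.9423)
z^{k+1} = -0.5269
Step 3: u-update.
u^{k+1} = -0.9423 + 4.0383 + 0.5269 = 3.6229
Step 4: Primal residual = |4.0383 + 0.5269| = 4.5652


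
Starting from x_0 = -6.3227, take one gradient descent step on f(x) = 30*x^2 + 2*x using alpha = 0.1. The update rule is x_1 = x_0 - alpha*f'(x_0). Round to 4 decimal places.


We compute the gradient at x_0 and apply the update.
f'(x) = 60*x + 2
f'(-6.3227) = 60*-6.3227 + 2 = -377.362
x_1 = -6.3227 - 0.1*-377.362 = 31.4135


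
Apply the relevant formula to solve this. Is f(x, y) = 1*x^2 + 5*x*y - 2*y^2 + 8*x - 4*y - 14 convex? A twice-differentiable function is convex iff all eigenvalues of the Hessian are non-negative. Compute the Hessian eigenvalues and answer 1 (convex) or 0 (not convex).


The Hessian of f(x,y) = 1*x^2 + 5*x*y - 2*y^2 + 8*x - 4*y - 14 is:
H = [[2, 5], [5, -4]]
Trace = 2 - 4 = -2
Determinant = 2*-4 - (5)^2 = -33
Discriminant = (-2)^2 - 4*-33 = 136.0
Eigenvalues: lambda_1 = -6.831, lambda_2 = 4.831
The function is not convex.

0


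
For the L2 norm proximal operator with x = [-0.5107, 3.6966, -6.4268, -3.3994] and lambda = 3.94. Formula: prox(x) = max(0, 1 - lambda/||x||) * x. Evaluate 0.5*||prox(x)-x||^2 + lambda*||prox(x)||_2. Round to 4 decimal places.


Step 1: Compute ||x||.
||x|| = 8.1722
Step 2: Compute scaling factor.
scale = max(0, 1 - 3.94/8.1722) = 0.5179
Step 3: prox(x) = [-0.2645, 1.9144, -3.3283, -1.7605]
||prox(x)|| = 4.2322
Step 4: Proximal objective.
0.5*||prox-x||^2 = 7.7618
lambda*||prox|| = 16.6749
Total = 24.4368


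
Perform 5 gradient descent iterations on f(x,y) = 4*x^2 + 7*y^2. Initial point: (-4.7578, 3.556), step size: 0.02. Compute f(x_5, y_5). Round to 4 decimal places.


Gradient descent on f(x,y) = 4*x^2 + 7*y^2.
Starting point: (-4.7578, 3.556), alpha = 0.02
Step 1: grad_x = 2*4*-4.7578 = -38.0624, grad_y = 2*7*3.556 = 49.784
  x_1 = -4.7578 - 0.02*-38.0624 = -3.9966
  y_1 = 3.556 - 0.02*49.784 = 2.5603
Step 2: grad_x = 2*4*-3.9966 = -31.9724, grad_y = 2*7*2.5603 = 35.8445
  x_2 = -3.9966 - 0.02*-31.9724 = -3.3571
  y_2 = 2.5603 - 0.02*35.8445 = 1.8434
Step 3: grad_x = 2*4*-3.3571 = -26.8568, grad_y = 2*7*1.8434 = 25.808
  x_3 = -3.3571 - 0.02*-26.8568 = -2.82
  y_3 = 1.8434 - 0.02*25.808 = 1.3273
Step 4: grad_x = 2*4*-2.82 = -22.5597, grad_y = 2*7*1.3273 = 18.5818
  x_4 = -2.82 - 0.02*-22.5597 = -2.3688
  y_4 = 1.3273 - 0.02*18.5818 = 0.9556
Step 5: grad_x = 2*4*-2.3688 = -18.9502, grad_y = 2*7*0.9556 = 13.3789
  x_5 = -2.3688 - 0.02*-18.9502 = -1.9898
  y_5 = 0.9556 - 0.02*13.3789 = 0.6881
f(-1.9898, 0.6881) = 4*(-1.9898)^2 + 7*0.6881^2 = 19.1507


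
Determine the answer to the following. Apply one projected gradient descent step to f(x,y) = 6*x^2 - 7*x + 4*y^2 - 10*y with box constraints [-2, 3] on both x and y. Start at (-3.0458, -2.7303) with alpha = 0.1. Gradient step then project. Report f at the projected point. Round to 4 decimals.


Step 1: Compute gradient at (-3.0458, -2.7303).
grad_x = 2*6*-3.0458 - 7 = -43.5496
grad_y = 2*4*-2.7303 - 10 = -31.8424
Step 2: Gradient step.
x_raw = -3.0458 - 0.1*-43.5496 = 1.3092
y_raw = -2.7303 - 0.1*-31.8424 = 0.4539
Step 3: Project onto [-2, 3].
x_proj = clip(1.3092) = 1.3092
y_proj = clip(0.4539) = 0.4539
Step 4: Evaluate f.
f(1.3092, 0.4539) = -2.5959


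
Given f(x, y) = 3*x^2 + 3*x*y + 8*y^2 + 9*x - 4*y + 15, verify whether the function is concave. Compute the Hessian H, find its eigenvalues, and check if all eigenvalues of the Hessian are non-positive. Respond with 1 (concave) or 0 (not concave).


The Hessian of f(x,y) = 3*x^2 + 3*x*y + 8*y^2 + 9*x - 4*y + 15 is:
H = [[6, 3], [3, 16]]
Trace = 6 + 16 = 22
Determinant = 6*16 - (3)^2 = 87
Discriminant = (22)^2 - 4*87 = 136.0
Eigenvalues: lambda_1 = 5.169, lambda_2 = 16.831
The function is not concave.

0


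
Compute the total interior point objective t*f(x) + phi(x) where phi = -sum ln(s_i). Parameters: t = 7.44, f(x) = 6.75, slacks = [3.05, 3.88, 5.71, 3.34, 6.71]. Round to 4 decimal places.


Step 1: Compute log-barrier.
ln values: [1.1151, 1.3558, 1.7422, 1.206, 1.9036]
phi = -(1.1151 + 1.3558 + 1.7422 + 1.206 + 1.9036) = -7.3228
Step 2: Compute augmented objective.
t*f(x) = 7.44*6.75 = 50.22
Total = 50.22 - 7.3228 = 42.8972


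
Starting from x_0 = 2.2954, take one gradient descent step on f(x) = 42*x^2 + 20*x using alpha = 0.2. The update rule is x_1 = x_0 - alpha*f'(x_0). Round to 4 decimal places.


We compute the gradient at x_0 and apply the update.
f'(x) = 84*x + 20
f'(2.2954) = 84*2.2954 + 20 = 212.8136
x_1 = 2.2954 - 0.2*212.8136 = -40.2673


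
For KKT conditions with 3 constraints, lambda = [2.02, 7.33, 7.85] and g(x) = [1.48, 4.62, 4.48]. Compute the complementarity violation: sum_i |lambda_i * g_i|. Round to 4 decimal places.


KKT complementary slackness check:
lambda_1 * g_1 = 2.02 * 1.48 = 2.9896
lambda_2 * g_2 = 7.33 * 4.62 = 33.8646
lambda_3 * g_3 = 7.85 * 4.48 = 35.168
Total violation = 2.9896 + 33.8646 + 35.168 = 72.0222


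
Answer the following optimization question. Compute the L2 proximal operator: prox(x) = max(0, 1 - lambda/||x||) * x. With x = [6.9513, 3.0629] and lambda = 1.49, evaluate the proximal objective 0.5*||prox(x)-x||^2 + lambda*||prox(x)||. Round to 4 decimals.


Step 1: Compute ||x||.
||x|| = 7.5962
Step 2: Compute scaling factor.
scale = max(0, 1 - 1.49/7.5962) = 0.8038
Step 3: prox(x) = [5.5878, 2.4621]
||prox(x)|| = 6.1062
Step 4: Proximal objective.
0.5*||prox-x||^2 = 1.1101
lambda*||prox|| = 9.0982
Total = 10.2083


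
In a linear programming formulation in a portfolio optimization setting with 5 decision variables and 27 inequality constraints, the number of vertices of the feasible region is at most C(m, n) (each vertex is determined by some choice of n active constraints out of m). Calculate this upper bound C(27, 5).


Each vertex corresponds to some choice of n active constraints out of m, so the number of vertices is at most C(m, n) = m! / (n!(m-n)!).
m = 27, n = 5
Numerator: 27 * 26 * 25 * 24 * 23
Denominator: 5! = 120
C(27, 5) = 80730


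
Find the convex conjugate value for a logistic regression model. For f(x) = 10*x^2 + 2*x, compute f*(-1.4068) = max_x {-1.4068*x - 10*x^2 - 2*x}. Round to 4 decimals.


f*(y) = sup_x {y*x - a*x^2 - b*x} = sup_x {(y-b)*x - a*x^2}
FOC: (y - b) - 2a*x = 0 => x* = (y - b)/(2a)
x* = (-1.4068 - 2)/(2*10) = -0.1703
f*(-1.4068) = (y-b)^2/(4a) = (-1.4068 - 2)^2/(4*10)
= 11.6063/40 = 0.2902


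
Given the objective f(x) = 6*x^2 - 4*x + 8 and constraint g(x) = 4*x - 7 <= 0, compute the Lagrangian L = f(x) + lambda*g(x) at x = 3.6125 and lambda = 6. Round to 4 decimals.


Step 1: Evaluate f(x).
f(3.6125) = 6*3.6125^2 - 4*3.6125 + 8 = 71.8509
Step 2: Evaluate g(x).
g(3.6125) = 4*3.6125 - 7 = 7.45
Step 3: Compute Lagrangian.
L = 71.8509 + 6*7.45 = 116.5509


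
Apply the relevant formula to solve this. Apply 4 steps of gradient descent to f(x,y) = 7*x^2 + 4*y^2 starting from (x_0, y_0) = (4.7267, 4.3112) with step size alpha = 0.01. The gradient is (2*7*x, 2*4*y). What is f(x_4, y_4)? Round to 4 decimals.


Gradient descent on f(x,y) = 7*x^2 + 4*y^2.
Starting point: (4.7267, 4.3112), alpha = 0.01
Step 1: grad_x = 2*7*4.7267 = 66.1738, grad_y = 2*4*4.3112 = 34.4896
  x_1 = 4.7267 - 0.01*66.1738 = 4.065
  y_1 = 4.3112 - 0.01*34.4896 = 3.9663
Step 2: grad_x = 2*7*4.065 = 56.9095, grad_y = 2*4*3.9663 = 31.7304
  x_2 = 4.065 - 0.01*56.9095 = 3.4959
  y_2 = 3.9663 - 0.01*31.7304 = 3.649
Step 3: grad_x = 2*7*3.4959 = 48.9421, grad_y = 2*4*3.649 = 29.192
  x_3 = 3.4959 - 0.01*48.9421 = 3.0064
  y_3 = 3.649 - 0.01*29.192 = 3.3571
Step 4: grad_x = 2*7*3.0064 = 42.0902, grad_y = 2*4*3.3571 = 26.8566
  x_4 = 3.0064 - 0.01*42.0902 = 2.5855
  y_4 = 3.3571 - 0.01*26.8566 = 3.0885
f(2.5855, 3.0885) = 7*2.5855^2 + 4*3.0885^2 = 84.9509


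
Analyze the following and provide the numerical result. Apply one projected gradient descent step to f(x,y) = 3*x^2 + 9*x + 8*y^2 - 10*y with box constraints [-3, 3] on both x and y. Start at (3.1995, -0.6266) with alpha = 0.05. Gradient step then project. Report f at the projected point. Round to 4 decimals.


Step 1: Compute gradient at (3.1995, -0.6266).
grad_x = 2*3*3.1995 + 9 = 28.197
grad_y = 2*8*-0.6266 - 10 = -20.0256
Step 2: Gradient step.
x_raw = 3.1995 - 0.05*28.197 = 1.7897
y_raw = -0.6266 - 0.05*-20.0256 = 0.3747
Step 3: Project onto [-3, 3].
x_proj = clip(1.7897) = 1.7897
y_proj = clip(0.3747) = 0.3747
Step 4: Evaluate f.
f(1.7897, 0.3747) = 23.0917


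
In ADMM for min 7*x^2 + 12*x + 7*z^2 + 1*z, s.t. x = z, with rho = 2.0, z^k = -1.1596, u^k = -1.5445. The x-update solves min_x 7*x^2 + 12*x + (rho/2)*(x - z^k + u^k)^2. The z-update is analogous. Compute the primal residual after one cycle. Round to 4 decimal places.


ADMM iteration with rho = 2.0, z^k = -1.1596, u^k = -1.5445
Step 1: x-update.
Minimize 7*x^2 + 12*x + (2.0/2)*(x + 1.1596 - 1.5445)^2
FOC: (2*7 + 2.0)*x = -12 + 2.0*(-1.1596 + 1.5445)
x^{k+1} = -0.7019
Step 2: z-update.
Minimize 7*z^2 + 1*z + (2.0/2)*(-0.7019 - z - 1.5445)^2
FOC: (2*7 + 2.0)*z = -1 + 2.0*(-0.7019 - 1.5445)
z^{k+1} = -0.3433
Step 3: u-update.
u^{k+1} = -1.5445 - 0.7019 + 0.3433 = -1.9031
Step 4: Primal residual = |-0.7019 + 0.3433| = 0.3586


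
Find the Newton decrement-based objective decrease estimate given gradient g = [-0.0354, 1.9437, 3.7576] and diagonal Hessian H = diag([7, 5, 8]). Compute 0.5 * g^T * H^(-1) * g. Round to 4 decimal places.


Step 1: H is diagonal, so H^(-1) * g = [-0.0051, 0.3887, 0.4697].
Step 2: g^T H^(-1) g = sum_i g_i^2 / H_ii
  = (-0.0354)^2/7 + (1.9437)^2/5 + (3.7576)^2/8
  = 0.0002 + 0.7556 + 1.7649 = 2.5207
Step 3: Objective decrease = 0.5 * g^T H^(-1) g = 1.2604


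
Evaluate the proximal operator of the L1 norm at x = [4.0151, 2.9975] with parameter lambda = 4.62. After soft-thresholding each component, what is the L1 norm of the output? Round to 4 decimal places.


Soft-thresholding with lambda = 4.62:
prox(4.0151) = sign(4.0151)*max(|4.0151| - 4.62, 0) = 0.0
prox(2.9975) = sign(2.9975)*max(|2.9975| - 4.62, 0) = 0.0
prox(x) = [0.0, 0.0]
||prox(x)||_1 = 0.0 + 0.0 = 0.0


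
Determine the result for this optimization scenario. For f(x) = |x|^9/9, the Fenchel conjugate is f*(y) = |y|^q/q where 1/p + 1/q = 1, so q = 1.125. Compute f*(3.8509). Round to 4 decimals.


The conjugate exponent q satisfies 1/p + 1/q = 1.
p = 9, so q = 9/(9 - 1) = 1.125
|y|^q = 3.8509^1.125 = 4.5578
f*(3.8509) = 4.5578 / 1.125 = 4.0514


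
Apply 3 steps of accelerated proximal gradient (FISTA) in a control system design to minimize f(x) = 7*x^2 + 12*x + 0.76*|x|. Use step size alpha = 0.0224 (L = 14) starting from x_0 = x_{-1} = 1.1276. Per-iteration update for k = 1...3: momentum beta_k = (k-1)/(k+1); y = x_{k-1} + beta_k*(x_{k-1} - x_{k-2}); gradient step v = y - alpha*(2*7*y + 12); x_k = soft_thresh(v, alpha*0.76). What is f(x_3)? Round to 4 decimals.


FISTA on f(x) = 7*x^2 + 12*x + 0.76*|x|
L = 14, alpha = 0.0224
Iteration 1: beta = 0.0, y = 1.1276 + 0.0*(1.1276 - 1.1276) = 1.1276
  grad(y) = 27.7864, v = y - alpha*grad = 0.5052
  prox(v) = soft_thresh(0.5052, 0.017) = 0.4882
Iteration 2: beta = 0.3333, y = 0.4882 + 0.3333*(0.4882 - 1.1276) = 0.275
  grad(y) = 15.8502, v = y - alpha*grad = -0.08
  prox(v) = soft_thresh(-0.08, 0.017) = -0.063
Iteration 3: beta = 0.5, y = -0.063 + 0.5*(-0.063 - 0.4882) = -0.3386
  grad(y) = 7.2597, v = y - alpha*grad = -0.5012
  prox(v) = soft_thresh(-0.5012, 0.017) = -0.4842
f(x_3) = 7*(-0.4842)^2 + 12*(-0.4842) + 0.76*|-0.4842| = -3.8012
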